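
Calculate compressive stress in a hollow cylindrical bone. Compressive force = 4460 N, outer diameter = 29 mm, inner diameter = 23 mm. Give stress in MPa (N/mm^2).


A = pi*(r_o^2 - r_i^2)
r_o = 14.5 mm, r_i = 11.5 mm
A = 245.044 mm^2
sigma = F/A = 4460 / 245.044
sigma = 18.2 MPa


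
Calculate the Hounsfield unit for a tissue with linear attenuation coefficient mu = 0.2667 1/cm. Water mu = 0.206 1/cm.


HU = ((mu_tissue - mu_water) / mu_water) * 1000
HU = ((0.2667 - 0.206) / 0.206) * 1000
HU = 294.7


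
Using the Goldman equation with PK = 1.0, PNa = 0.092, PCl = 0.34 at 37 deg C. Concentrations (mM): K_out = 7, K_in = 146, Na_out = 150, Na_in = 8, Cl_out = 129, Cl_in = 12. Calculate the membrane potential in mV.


Vm = (RT/F)*ln((PK*Ko + PNa*Nao + PCl*Cli)/(PK*Ki + PNa*Nai + PCl*Clo))
Numer = 24.88, Denom = 190.596
Vm = -54.42 mV


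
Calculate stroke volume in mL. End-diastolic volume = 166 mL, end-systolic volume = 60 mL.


SV = EDV - ESV
SV = 166 - 60
SV = 106 mL


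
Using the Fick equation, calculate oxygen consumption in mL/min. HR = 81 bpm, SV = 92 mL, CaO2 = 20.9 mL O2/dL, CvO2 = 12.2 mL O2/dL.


CO = HR*SV = 81*92/1000 = 7.452 L/min
a-v O2 diff = 20.9 - 12.2 = 8.7 mL/dL
VO2 = CO * (CaO2-CvO2) * 10 dL/L
VO2 = 7.452 * 8.7 * 10
VO2 = 648.3 mL/min


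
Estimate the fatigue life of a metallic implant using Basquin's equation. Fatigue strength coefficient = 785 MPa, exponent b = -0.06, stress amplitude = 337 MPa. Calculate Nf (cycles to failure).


sigma_a = sigma_f' * (2Nf)^b
2Nf = (sigma_a/sigma_f')^(1/b)
2Nf = (337/785)^(1/-0.06)
2Nf = 1320269.5
Nf = 6.601e+05


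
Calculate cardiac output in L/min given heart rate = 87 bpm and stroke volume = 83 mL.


CO = HR * SV
CO = 87 * 83 / 1000
CO = 7.221 L/min


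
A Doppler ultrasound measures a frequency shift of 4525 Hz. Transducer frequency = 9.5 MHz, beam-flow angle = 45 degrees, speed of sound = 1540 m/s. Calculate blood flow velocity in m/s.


v = fd * c / (2 * f0 * cos(theta))
v = 4525 * 1540 / (2 * 9.5000e+06 * cos(45))
v = 0.5187 m/s


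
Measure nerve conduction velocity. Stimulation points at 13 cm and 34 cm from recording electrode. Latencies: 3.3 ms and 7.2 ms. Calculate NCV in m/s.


Distance = (34 - 13) / 100 = 0.21 m
dt = (7.2 - 3.3) / 1000 = 0.0039 s
NCV = dist / dt = 53.85 m/s


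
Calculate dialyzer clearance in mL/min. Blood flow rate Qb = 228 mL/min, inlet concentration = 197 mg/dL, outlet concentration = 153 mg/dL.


K = Qb * (Cb_in - Cb_out) / Cb_in
K = 228 * (197 - 153) / 197
K = 50.92 mL/min


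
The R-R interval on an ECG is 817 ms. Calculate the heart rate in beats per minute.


HR = 60 / RR_interval(s)
RR = 817 ms = 0.817 s
HR = 60 / 0.817 = 73.44 bpm


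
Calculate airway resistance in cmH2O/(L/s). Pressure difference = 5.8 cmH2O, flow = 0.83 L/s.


R = dP / flow
R = 5.8 / 0.83
R = 6.988 cmH2O/(L/s)


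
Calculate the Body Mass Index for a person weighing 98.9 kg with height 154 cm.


BMI = weight / height^2
height = 154 cm = 1.54 m
BMI = 98.9 / 1.54^2
BMI = 41.7 kg/m^2


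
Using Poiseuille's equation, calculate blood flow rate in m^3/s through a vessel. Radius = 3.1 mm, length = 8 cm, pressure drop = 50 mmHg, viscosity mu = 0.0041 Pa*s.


Q = pi*r^4*dP / (8*mu*L)
r = 0.0031 m, L = 0.08 m
dP = 50 mmHg = 6666.1 Pa
Q = 7.3706e-04 m^3/s


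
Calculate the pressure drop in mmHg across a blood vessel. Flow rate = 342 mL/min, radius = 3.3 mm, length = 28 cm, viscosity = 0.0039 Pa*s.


dP = 8*mu*L*Q / (pi*r^4)
Q = 342 mL/min = 5.7e-06 m^3/s
dP = 133.654 Pa = 133.654 / 133.322 mmHg = 1.002 mmHg


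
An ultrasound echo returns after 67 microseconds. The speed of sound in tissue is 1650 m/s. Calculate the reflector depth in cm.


depth = c * t / 2
t = 67 us = 6.7000e-05 s
depth = 1650 * 6.7000e-05 / 2
depth = 0.055275 m = 5.5275 cm


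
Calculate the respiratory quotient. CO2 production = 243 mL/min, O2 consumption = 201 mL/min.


RQ = VCO2 / VO2
RQ = 243 / 201
RQ = 1.209


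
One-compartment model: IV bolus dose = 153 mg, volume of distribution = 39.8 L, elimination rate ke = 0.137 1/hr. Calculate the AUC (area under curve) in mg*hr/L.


C0 = Dose/Vd = 153/39.8 = 3.84422 mg/L
AUC = C0/ke = 3.84422/0.137
AUC = 28.06 mg*hr/L


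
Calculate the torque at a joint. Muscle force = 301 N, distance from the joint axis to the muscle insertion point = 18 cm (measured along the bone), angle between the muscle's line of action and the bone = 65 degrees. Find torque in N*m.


Torque = F * d * sin(theta)   (moment arm = d*sin(theta))
d = 18 cm = 0.18 m
Torque = 301 * 0.18 * sin(65)
Torque = 49.1 N*m


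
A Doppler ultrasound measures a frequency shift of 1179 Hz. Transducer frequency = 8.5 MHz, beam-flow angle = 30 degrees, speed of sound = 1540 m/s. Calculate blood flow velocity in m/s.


v = fd * c / (2 * f0 * cos(theta))
v = 1179 * 1540 / (2 * 8.5000e+06 * cos(30))
v = 0.1233 m/s


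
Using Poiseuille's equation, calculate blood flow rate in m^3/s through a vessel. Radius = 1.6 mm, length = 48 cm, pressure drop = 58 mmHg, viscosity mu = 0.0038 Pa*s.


Q = pi*r^4*dP / (8*mu*L)
r = 0.0016 m, L = 0.48 m
dP = 58 mmHg = 7732.676 Pa
Q = 1.0911e-05 m^3/s


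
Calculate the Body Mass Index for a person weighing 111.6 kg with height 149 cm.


BMI = weight / height^2
height = 149 cm = 1.49 m
BMI = 111.6 / 1.49^2
BMI = 50.27 kg/m^2


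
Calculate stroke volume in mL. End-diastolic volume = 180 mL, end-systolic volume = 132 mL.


SV = EDV - ESV
SV = 180 - 132
SV = 48 mL


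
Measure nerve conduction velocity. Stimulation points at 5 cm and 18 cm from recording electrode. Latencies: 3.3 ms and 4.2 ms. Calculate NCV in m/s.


Distance = (18 - 5) / 100 = 0.13 m
dt = (4.2 - 3.3) / 1000 = 9.0000e-04 s
NCV = dist / dt = 144.4 m/s


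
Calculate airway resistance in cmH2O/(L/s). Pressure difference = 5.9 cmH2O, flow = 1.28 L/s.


R = dP / flow
R = 5.9 / 1.28
R = 4.609 cmH2O/(L/s)


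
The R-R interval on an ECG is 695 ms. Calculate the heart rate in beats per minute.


HR = 60 / RR_interval(s)
RR = 695 ms = 0.695 s
HR = 60 / 0.695 = 86.33 bpm


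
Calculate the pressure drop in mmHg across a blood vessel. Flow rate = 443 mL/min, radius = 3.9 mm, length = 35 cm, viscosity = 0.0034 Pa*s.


dP = 8*mu*L*Q / (pi*r^4)
Q = 443 mL/min = 7.38333e-06 m^3/s
dP = 96.7121 Pa = 96.7121 / 133.322 mmHg = 0.7254 mmHg


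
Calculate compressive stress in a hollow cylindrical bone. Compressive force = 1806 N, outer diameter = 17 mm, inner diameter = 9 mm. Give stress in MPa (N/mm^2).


A = pi*(r_o^2 - r_i^2)
r_o = 8.5 mm, r_i = 4.5 mm
A = 163.363 mm^2
sigma = F/A = 1806 / 163.363
sigma = 11.06 MPa


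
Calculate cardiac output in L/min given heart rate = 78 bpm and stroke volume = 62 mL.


CO = HR * SV
CO = 78 * 62 / 1000
CO = 4.836 L/min


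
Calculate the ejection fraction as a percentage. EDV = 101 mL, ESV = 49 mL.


SV = EDV - ESV = 101 - 49 = 52 mL
EF = SV/EDV * 100 = 52/101 * 100
EF = 51.49%


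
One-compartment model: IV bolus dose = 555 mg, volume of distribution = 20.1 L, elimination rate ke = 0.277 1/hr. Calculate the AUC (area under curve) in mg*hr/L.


C0 = Dose/Vd = 555/20.1 = 27.6119 mg/L
AUC = C0/ke = 27.6119/0.277
AUC = 99.68 mg*hr/L


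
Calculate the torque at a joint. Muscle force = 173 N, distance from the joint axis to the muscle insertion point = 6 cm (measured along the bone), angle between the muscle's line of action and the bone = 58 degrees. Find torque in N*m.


Torque = F * d * sin(theta)   (moment arm = d*sin(theta))
d = 6 cm = 0.06 m
Torque = 173 * 0.06 * sin(58)
Torque = 8.803 N*m


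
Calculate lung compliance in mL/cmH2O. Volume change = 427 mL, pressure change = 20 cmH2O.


C = dV / dP
C = 427 / 20
C = 21.35 mL/cmH2O


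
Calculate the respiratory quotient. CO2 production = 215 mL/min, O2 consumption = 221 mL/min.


RQ = VCO2 / VO2
RQ = 215 / 221
RQ = 0.9729


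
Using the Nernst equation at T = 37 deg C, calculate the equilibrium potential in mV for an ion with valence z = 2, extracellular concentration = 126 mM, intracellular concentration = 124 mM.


E = (RT/(zF)) * ln(C_out/C_in)
T = 37 + 273.15 = 310.15 K
E = (8.314 * 310.15 / (2 * 96485)) * ln(126/124)
E = 0.2138 mV


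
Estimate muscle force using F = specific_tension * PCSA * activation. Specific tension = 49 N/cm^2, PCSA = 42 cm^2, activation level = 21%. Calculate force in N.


F = sigma * PCSA * activation
F = 49 * 42 * 0.21
F = 432.2 N


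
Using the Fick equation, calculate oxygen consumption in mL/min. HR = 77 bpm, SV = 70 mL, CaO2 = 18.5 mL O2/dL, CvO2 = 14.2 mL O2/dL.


CO = HR*SV = 77*70/1000 = 5.39 L/min
a-v O2 diff = 18.5 - 14.2 = 4.3 mL/dL
VO2 = CO * (CaO2-CvO2) * 10 dL/L
VO2 = 5.39 * 4.3 * 10
VO2 = 231.8 mL/min


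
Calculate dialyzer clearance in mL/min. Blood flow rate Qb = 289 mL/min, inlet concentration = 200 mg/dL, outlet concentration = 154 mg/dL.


K = Qb * (Cb_in - Cb_out) / Cb_in
K = 289 * (200 - 154) / 200
K = 66.47 mL/min


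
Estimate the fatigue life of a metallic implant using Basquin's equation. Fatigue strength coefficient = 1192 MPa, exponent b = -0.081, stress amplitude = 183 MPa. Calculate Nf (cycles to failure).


sigma_a = sigma_f' * (2Nf)^b
2Nf = (sigma_a/sigma_f')^(1/b)
2Nf = (183/1192)^(1/-0.081)
2Nf = 1.1148701e+10
Nf = 5.5744e+09


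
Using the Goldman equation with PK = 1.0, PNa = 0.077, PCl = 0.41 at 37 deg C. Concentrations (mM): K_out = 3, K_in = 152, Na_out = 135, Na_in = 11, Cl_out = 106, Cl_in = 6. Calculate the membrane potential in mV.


Vm = (RT/F)*ln((PK*Ko + PNa*Nao + PCl*Cli)/(PK*Ki + PNa*Nai + PCl*Clo))
Numer = 15.855, Denom = 196.307
Vm = -67.25 mV


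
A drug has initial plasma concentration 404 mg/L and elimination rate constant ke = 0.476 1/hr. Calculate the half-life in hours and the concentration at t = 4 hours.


t_half = ln(2) / ke = 0.693147 / 0.476 = 1.456 hr
C(t) = C0 * exp(-ke*t) = 404 * exp(-0.476*4)
C(4) = 60.18 mg/L


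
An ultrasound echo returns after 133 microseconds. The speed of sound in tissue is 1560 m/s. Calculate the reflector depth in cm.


depth = c * t / 2
t = 133 us = 1.3300e-04 s
depth = 1560 * 1.3300e-04 / 2
depth = 0.10374 m = 10.374 cm


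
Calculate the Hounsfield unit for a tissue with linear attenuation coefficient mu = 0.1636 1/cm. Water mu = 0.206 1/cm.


HU = ((mu_tissue - mu_water) / mu_water) * 1000
HU = ((0.1636 - 0.206) / 0.206) * 1000
HU = -205.8


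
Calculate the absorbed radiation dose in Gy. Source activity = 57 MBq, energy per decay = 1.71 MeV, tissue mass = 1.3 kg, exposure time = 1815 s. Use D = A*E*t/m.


A = 57 MBq = 5.7000e+07 Bq
E = 1.71 MeV = 2.73942e-13 J
D = A*E*t/m = 5.7000e+07*2.73942e-13*1815/1.3
D = 0.0218 Gy


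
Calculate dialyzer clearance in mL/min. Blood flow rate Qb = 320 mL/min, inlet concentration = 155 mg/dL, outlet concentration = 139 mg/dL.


K = Qb * (Cb_in - Cb_out) / Cb_in
K = 320 * (155 - 139) / 155
K = 33.03 mL/min


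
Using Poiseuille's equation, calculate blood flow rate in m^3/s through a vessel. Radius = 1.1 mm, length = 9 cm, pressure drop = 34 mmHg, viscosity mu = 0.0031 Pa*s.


Q = pi*r^4*dP / (8*mu*L)
r = 0.0011 m, L = 0.09 m
dP = 34 mmHg = 4532.948 Pa
Q = 9.3413e-06 m^3/s


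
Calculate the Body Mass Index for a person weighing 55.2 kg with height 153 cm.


BMI = weight / height^2
height = 153 cm = 1.53 m
BMI = 55.2 / 1.53^2
BMI = 23.58 kg/m^2


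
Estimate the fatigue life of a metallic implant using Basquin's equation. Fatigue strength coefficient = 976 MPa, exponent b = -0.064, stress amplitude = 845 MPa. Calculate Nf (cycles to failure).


sigma_a = sigma_f' * (2Nf)^b
2Nf = (sigma_a/sigma_f')^(1/b)
2Nf = (845/976)^(1/-0.064)
2Nf = 9.5064271
Nf = 4.753


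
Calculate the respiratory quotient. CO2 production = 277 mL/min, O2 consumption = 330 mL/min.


RQ = VCO2 / VO2
RQ = 277 / 330
RQ = 0.8394


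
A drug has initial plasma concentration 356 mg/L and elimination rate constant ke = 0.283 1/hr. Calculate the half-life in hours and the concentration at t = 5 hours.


t_half = ln(2) / ke = 0.693147 / 0.283 = 2.449 hr
C(t) = C0 * exp(-ke*t) = 356 * exp(-0.283*5)
C(5) = 86.48 mg/L


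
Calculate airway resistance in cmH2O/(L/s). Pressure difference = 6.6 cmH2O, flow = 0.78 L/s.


R = dP / flow
R = 6.6 / 0.78
R = 8.462 cmH2O/(L/s)


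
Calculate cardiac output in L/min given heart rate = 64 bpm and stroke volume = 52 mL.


CO = HR * SV
CO = 64 * 52 / 1000
CO = 3.328 L/min


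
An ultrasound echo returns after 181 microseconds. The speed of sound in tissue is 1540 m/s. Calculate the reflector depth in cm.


depth = c * t / 2
t = 181 us = 1.8100e-04 s
depth = 1540 * 1.8100e-04 / 2
depth = 0.13937 m = 13.937 cm


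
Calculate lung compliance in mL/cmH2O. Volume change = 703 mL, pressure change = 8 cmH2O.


C = dV / dP
C = 703 / 8
C = 87.88 mL/cmH2O


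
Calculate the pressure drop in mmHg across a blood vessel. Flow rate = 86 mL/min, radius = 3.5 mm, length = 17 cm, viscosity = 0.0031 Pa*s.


dP = 8*mu*L*Q / (pi*r^4)
Q = 86 mL/min = 1.43333e-06 m^3/s
dP = 12.8181 Pa = 12.8181 / 133.322 mmHg = 0.09614 mmHg


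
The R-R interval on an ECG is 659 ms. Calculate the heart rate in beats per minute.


HR = 60 / RR_interval(s)
RR = 659 ms = 0.659 s
HR = 60 / 0.659 = 91.05 bpm


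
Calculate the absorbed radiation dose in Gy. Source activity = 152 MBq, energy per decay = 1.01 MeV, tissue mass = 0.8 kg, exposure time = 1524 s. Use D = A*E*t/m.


A = 152 MBq = 1.5200e+08 Bq
E = 1.01 MeV = 1.61802e-13 J
D = A*E*t/m = 1.5200e+08*1.61802e-13*1524/0.8
D = 0.04685 Gy


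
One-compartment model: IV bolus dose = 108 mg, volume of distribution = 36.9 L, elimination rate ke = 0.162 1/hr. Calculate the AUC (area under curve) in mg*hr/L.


C0 = Dose/Vd = 108/36.9 = 2.92683 mg/L
AUC = C0/ke = 2.92683/0.162
AUC = 18.07 mg*hr/L


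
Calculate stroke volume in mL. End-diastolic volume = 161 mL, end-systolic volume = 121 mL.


SV = EDV - ESV
SV = 161 - 121
SV = 40 mL


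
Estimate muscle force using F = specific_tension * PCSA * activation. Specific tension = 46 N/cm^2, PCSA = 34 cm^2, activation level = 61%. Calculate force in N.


F = sigma * PCSA * activation
F = 46 * 34 * 0.61
F = 954 N


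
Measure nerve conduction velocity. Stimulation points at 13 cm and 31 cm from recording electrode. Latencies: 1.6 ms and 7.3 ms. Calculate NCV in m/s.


Distance = (31 - 13) / 100 = 0.18 m
dt = (7.3 - 1.6) / 1000 = 0.0057 s
NCV = dist / dt = 31.58 m/s


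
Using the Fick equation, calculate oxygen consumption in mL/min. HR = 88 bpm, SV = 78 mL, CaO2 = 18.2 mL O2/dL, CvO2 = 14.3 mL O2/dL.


CO = HR*SV = 88*78/1000 = 6.864 L/min
a-v O2 diff = 18.2 - 14.3 = 3.9 mL/dL
VO2 = CO * (CaO2-CvO2) * 10 dL/L
VO2 = 6.864 * 3.9 * 10
VO2 = 267.7 mL/min


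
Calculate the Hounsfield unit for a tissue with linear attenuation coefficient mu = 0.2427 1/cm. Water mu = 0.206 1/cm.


HU = ((mu_tissue - mu_water) / mu_water) * 1000
HU = ((0.2427 - 0.206) / 0.206) * 1000
HU = 178.2


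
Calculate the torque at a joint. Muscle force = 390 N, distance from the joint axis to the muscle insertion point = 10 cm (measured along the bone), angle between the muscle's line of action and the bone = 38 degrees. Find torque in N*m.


Torque = F * d * sin(theta)   (moment arm = d*sin(theta))
d = 10 cm = 0.1 m
Torque = 390 * 0.1 * sin(38)
Torque = 24.01 N*m


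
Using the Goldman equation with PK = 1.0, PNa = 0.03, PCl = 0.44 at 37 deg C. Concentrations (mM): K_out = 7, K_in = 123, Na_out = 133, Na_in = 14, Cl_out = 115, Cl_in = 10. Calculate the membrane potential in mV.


Vm = (RT/F)*ln((PK*Ko + PNa*Nao + PCl*Cli)/(PK*Ki + PNa*Nai + PCl*Clo))
Numer = 15.39, Denom = 174.02
Vm = -64.82 mV


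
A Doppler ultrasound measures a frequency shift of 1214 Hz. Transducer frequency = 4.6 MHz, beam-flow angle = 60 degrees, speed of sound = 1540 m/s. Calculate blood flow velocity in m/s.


v = fd * c / (2 * f0 * cos(theta))
v = 1214 * 1540 / (2 * 4.6000e+06 * cos(60))
v = 0.4064 m/s


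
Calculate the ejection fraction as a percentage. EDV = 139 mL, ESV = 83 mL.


SV = EDV - ESV = 139 - 83 = 56 mL
EF = SV/EDV * 100 = 56/139 * 100
EF = 40.29%


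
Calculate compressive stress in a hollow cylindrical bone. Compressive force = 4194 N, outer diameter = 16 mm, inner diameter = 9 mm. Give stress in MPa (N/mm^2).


A = pi*(r_o^2 - r_i^2)
r_o = 8 mm, r_i = 4.5 mm
A = 137.445 mm^2
sigma = F/A = 4194 / 137.445
sigma = 30.51 MPa


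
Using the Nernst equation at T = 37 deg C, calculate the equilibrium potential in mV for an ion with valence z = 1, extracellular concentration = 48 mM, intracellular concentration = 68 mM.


E = (RT/(zF)) * ln(C_out/C_in)
T = 37 + 273.15 = 310.15 K
E = (8.314 * 310.15 / (1 * 96485)) * ln(48/68)
E = -9.309 mV


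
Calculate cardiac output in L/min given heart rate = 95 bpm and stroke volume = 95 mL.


CO = HR * SV
CO = 95 * 95 / 1000
CO = 9.025 L/min


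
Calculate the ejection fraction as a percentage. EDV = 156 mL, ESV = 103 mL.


SV = EDV - ESV = 156 - 103 = 53 mL
EF = SV/EDV * 100 = 53/156 * 100
EF = 33.97%


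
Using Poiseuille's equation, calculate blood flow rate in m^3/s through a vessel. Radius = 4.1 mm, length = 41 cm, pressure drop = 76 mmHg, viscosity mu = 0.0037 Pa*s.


Q = pi*r^4*dP / (8*mu*L)
r = 0.0041 m, L = 0.41 m
dP = 76 mmHg = 10132.472 Pa
Q = 7.4118e-04 m^3/s


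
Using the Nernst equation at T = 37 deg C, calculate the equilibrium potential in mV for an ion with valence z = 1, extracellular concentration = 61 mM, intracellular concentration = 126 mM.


E = (RT/(zF)) * ln(C_out/C_in)
T = 37 + 273.15 = 310.15 K
E = (8.314 * 310.15 / (1 * 96485)) * ln(61/126)
E = -19.39 mV


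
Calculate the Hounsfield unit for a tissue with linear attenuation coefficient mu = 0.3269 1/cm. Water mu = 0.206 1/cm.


HU = ((mu_tissue - mu_water) / mu_water) * 1000
HU = ((0.3269 - 0.206) / 0.206) * 1000
HU = 586.9


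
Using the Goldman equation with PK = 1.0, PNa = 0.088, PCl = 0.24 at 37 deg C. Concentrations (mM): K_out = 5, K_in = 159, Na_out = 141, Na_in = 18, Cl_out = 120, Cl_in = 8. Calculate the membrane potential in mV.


Vm = (RT/F)*ln((PK*Ko + PNa*Nao + PCl*Cli)/(PK*Ki + PNa*Nai + PCl*Clo))
Numer = 19.328, Denom = 189.384
Vm = -60.99 mV


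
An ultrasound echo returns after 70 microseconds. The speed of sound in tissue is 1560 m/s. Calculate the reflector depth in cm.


depth = c * t / 2
t = 70 us = 7.0000e-05 s
depth = 1560 * 7.0000e-05 / 2
depth = 0.0546 m = 5.46 cm


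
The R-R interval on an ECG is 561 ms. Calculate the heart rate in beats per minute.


HR = 60 / RR_interval(s)
RR = 561 ms = 0.561 s
HR = 60 / 0.561 = 107 bpm


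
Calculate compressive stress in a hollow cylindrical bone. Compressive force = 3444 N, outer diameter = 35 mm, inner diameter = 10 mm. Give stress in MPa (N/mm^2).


A = pi*(r_o^2 - r_i^2)
r_o = 17.5 mm, r_i = 5 mm
A = 883.573 mm^2
sigma = F/A = 3444 / 883.573
sigma = 3.898 MPa


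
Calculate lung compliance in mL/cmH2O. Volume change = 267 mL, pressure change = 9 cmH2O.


C = dV / dP
C = 267 / 9
C = 29.67 mL/cmH2O


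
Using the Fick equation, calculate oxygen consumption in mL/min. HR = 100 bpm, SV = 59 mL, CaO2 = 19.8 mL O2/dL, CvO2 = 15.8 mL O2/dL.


CO = HR*SV = 100*59/1000 = 5.9 L/min
a-v O2 diff = 19.8 - 15.8 = 4 mL/dL
VO2 = CO * (CaO2-CvO2) * 10 dL/L
VO2 = 5.9 * 4 * 10
VO2 = 236 mL/min


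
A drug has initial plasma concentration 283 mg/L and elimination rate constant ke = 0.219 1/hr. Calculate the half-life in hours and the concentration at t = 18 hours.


t_half = ln(2) / ke = 0.693147 / 0.219 = 3.165 hr
C(t) = C0 * exp(-ke*t) = 283 * exp(-0.219*18)
C(18) = 5.493 mg/L


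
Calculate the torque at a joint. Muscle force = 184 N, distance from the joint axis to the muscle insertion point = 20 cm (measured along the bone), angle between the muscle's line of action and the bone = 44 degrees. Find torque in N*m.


Torque = F * d * sin(theta)   (moment arm = d*sin(theta))
d = 20 cm = 0.2 m
Torque = 184 * 0.2 * sin(44)
Torque = 25.56 N*m


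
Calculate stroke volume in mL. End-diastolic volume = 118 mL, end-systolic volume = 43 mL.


SV = EDV - ESV
SV = 118 - 43
SV = 75 mL


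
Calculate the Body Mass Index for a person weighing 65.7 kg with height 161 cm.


BMI = weight / height^2
height = 161 cm = 1.61 m
BMI = 65.7 / 1.61^2
BMI = 25.35 kg/m^2


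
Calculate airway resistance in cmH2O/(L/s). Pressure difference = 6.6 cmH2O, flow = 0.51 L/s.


R = dP / flow
R = 6.6 / 0.51
R = 12.94 cmH2O/(L/s)


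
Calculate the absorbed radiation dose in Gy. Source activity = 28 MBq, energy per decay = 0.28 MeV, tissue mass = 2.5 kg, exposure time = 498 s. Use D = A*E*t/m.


A = 28 MBq = 2.8000e+07 Bq
E = 0.28 MeV = 4.4856e-14 J
D = A*E*t/m = 2.8000e+07*4.4856e-14*498/2.5
D = 2.5019e-04 Gy


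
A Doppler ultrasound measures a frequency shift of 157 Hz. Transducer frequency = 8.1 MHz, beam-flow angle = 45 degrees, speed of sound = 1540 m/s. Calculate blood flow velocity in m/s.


v = fd * c / (2 * f0 * cos(theta))
v = 157 * 1540 / (2 * 8.1000e+06 * cos(45))
v = 0.02111 m/s


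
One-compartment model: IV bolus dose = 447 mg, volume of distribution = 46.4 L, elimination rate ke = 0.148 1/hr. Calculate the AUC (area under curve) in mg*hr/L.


C0 = Dose/Vd = 447/46.4 = 9.63362 mg/L
AUC = C0/ke = 9.63362/0.148
AUC = 65.09 mg*hr/L


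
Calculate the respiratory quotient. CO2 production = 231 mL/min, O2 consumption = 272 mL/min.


RQ = VCO2 / VO2
RQ = 231 / 272
RQ = 0.8493


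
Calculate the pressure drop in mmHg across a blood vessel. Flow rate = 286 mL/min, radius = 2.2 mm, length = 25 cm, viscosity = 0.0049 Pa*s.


dP = 8*mu*L*Q / (pi*r^4)
Q = 286 mL/min = 4.76667e-06 m^3/s
dP = 634.747 Pa = 634.747 / 133.322 mmHg = 4.761 mmHg


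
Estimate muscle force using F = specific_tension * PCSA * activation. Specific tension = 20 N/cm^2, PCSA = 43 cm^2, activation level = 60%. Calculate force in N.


F = sigma * PCSA * activation
F = 20 * 43 * 0.6
F = 516 N


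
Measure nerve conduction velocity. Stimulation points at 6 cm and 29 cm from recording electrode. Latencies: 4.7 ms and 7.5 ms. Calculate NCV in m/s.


Distance = (29 - 6) / 100 = 0.23 m
dt = (7.5 - 4.7) / 1000 = 0.0028 s
NCV = dist / dt = 82.14 m/s


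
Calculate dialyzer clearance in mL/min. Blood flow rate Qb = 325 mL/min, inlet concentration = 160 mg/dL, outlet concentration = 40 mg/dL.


K = Qb * (Cb_in - Cb_out) / Cb_in
K = 325 * (160 - 40) / 160
K = 243.8 mL/min


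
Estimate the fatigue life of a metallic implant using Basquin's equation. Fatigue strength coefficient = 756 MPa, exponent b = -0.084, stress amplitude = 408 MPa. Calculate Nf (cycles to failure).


sigma_a = sigma_f' * (2Nf)^b
2Nf = (sigma_a/sigma_f')^(1/b)
2Nf = (408/756)^(1/-0.084)
2Nf = 1544.646
Nf = 772.3


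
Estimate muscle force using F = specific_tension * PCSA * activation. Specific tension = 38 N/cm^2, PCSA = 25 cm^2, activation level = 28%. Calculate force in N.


F = sigma * PCSA * activation
F = 38 * 25 * 0.28
F = 266 N


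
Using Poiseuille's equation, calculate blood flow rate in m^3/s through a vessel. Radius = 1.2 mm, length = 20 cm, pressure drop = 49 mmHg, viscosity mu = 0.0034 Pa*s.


Q = pi*r^4*dP / (8*mu*L)
r = 0.0012 m, L = 0.2 m
dP = 49 mmHg = 6532.778 Pa
Q = 7.8230e-06 m^3/s


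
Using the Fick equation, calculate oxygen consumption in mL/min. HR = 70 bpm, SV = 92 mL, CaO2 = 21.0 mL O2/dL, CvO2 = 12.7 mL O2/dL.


CO = HR*SV = 70*92/1000 = 6.44 L/min
a-v O2 diff = 21.0 - 12.7 = 8.3 mL/dL
VO2 = CO * (CaO2-CvO2) * 10 dL/L
VO2 = 6.44 * 8.3 * 10
VO2 = 534.5 mL/min


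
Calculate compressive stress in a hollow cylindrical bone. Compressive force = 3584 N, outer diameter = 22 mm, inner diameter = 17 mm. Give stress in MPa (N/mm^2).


A = pi*(r_o^2 - r_i^2)
r_o = 11 mm, r_i = 8.5 mm
A = 153.153 mm^2
sigma = F/A = 3584 / 153.153
sigma = 23.4 MPa


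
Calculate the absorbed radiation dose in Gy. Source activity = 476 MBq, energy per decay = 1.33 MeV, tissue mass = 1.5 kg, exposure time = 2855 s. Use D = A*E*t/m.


A = 476 MBq = 4.7600e+08 Bq
E = 1.33 MeV = 2.13066e-13 J
D = A*E*t/m = 4.7600e+08*2.13066e-13*2855/1.5
D = 0.193 Gy


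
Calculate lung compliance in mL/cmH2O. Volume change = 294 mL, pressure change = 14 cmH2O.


C = dV / dP
C = 294 / 14
C = 21 mL/cmH2O


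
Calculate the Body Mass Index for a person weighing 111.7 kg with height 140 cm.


BMI = weight / height^2
height = 140 cm = 1.4 m
BMI = 111.7 / 1.4^2
BMI = 56.99 kg/m^2


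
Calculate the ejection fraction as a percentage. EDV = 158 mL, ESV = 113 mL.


SV = EDV - ESV = 158 - 113 = 45 mL
EF = SV/EDV * 100 = 45/158 * 100
EF = 28.48%


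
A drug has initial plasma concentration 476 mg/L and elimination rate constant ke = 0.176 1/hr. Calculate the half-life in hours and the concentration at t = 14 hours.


t_half = ln(2) / ke = 0.693147 / 0.176 = 3.938 hr
C(t) = C0 * exp(-ke*t) = 476 * exp(-0.176*14)
C(14) = 40.5 mg/L


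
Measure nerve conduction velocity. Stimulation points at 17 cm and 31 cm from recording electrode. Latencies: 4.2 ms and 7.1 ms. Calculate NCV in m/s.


Distance = (31 - 17) / 100 = 0.14 m
dt = (7.1 - 4.2) / 1000 = 0.0029 s
NCV = dist / dt = 48.28 m/s


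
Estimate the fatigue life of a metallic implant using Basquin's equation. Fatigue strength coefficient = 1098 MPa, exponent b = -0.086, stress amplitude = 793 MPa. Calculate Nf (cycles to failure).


sigma_a = sigma_f' * (2Nf)^b
2Nf = (sigma_a/sigma_f')^(1/b)
2Nf = (793/1098)^(1/-0.086)
2Nf = 43.990839
Nf = 22


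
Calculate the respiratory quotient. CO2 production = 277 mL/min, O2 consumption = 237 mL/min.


RQ = VCO2 / VO2
RQ = 277 / 237
RQ = 1.169


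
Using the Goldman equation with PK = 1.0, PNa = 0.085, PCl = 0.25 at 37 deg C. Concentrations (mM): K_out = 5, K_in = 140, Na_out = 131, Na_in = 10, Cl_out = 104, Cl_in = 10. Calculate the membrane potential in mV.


Vm = (RT/F)*ln((PK*Ko + PNa*Nao + PCl*Cli)/(PK*Ki + PNa*Nai + PCl*Clo))
Numer = 18.635, Denom = 166.85
Vm = -58.58 mV


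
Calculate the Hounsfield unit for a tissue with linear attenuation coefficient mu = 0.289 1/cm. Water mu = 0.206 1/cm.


HU = ((mu_tissue - mu_water) / mu_water) * 1000
HU = ((0.289 - 0.206) / 0.206) * 1000
HU = 402.9


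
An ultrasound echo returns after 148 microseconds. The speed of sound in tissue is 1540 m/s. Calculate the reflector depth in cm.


depth = c * t / 2
t = 148 us = 1.4800e-04 s
depth = 1540 * 1.4800e-04 / 2
depth = 0.11396 m = 11.396 cm


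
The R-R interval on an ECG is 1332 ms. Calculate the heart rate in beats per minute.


HR = 60 / RR_interval(s)
RR = 1332 ms = 1.332 s
HR = 60 / 1.332 = 45.05 bpm


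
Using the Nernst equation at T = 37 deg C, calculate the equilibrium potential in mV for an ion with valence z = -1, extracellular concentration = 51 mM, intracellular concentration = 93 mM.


E = (RT/(zF)) * ln(C_out/C_in)
T = 37 + 273.15 = 310.15 K
E = (8.314 * 310.15 / (-1 * 96485)) * ln(51/93)
E = 16.06 mV


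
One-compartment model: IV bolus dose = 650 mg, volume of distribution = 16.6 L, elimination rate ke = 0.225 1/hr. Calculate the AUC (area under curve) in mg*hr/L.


C0 = Dose/Vd = 650/16.6 = 39.1566 mg/L
AUC = C0/ke = 39.1566/0.225
AUC = 174 mg*hr/L


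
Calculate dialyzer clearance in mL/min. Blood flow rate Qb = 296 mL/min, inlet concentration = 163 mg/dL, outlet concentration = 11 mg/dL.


K = Qb * (Cb_in - Cb_out) / Cb_in
K = 296 * (163 - 11) / 163
K = 276 mL/min


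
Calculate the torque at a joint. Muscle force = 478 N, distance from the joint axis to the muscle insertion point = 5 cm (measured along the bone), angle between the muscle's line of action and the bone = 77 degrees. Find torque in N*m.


Torque = F * d * sin(theta)   (moment arm = d*sin(theta))
d = 5 cm = 0.05 m
Torque = 478 * 0.05 * sin(77)
Torque = 23.29 N*m


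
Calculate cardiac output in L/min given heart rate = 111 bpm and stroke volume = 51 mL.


CO = HR * SV
CO = 111 * 51 / 1000
CO = 5.661 L/min


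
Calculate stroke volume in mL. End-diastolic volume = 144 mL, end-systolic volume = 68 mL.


SV = EDV - ESV
SV = 144 - 68
SV = 76 mL


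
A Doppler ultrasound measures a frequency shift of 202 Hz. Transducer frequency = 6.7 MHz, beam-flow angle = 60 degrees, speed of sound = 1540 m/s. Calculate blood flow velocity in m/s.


v = fd * c / (2 * f0 * cos(theta))
v = 202 * 1540 / (2 * 6.7000e+06 * cos(60))
v = 0.04643 m/s


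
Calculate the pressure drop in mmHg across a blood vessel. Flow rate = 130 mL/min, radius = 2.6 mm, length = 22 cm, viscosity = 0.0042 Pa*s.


dP = 8*mu*L*Q / (pi*r^4)
Q = 130 mL/min = 2.16667e-06 m^3/s
dP = 111.561 Pa = 111.561 / 133.322 mmHg = 0.8368 mmHg


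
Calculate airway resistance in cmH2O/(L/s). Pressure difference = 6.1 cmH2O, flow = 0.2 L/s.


R = dP / flow
R = 6.1 / 0.2
R = 30.5 cmH2O/(L/s)


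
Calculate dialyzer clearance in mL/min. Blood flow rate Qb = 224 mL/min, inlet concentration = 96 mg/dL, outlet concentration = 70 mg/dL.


K = Qb * (Cb_in - Cb_out) / Cb_in
K = 224 * (96 - 70) / 96
K = 60.67 mL/min


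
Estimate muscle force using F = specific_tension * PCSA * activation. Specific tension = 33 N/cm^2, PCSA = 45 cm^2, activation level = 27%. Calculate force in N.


F = sigma * PCSA * activation
F = 33 * 45 * 0.27
F = 401 N


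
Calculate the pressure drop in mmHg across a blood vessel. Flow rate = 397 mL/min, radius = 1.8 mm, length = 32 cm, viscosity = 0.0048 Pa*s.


dP = 8*mu*L*Q / (pi*r^4)
Q = 397 mL/min = 6.61667e-06 m^3/s
dP = 2465.36 Pa = 2465.36 / 133.322 mmHg = 18.49 mmHg


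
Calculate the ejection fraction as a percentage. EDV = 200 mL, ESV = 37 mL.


SV = EDV - ESV = 200 - 37 = 163 mL
EF = SV/EDV * 100 = 163/200 * 100
EF = 81.5%


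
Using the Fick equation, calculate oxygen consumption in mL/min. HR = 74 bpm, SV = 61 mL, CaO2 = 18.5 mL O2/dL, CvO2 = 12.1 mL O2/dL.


CO = HR*SV = 74*61/1000 = 4.514 L/min
a-v O2 diff = 18.5 - 12.1 = 6.4 mL/dL
VO2 = CO * (CaO2-CvO2) * 10 dL/L
VO2 = 4.514 * 6.4 * 10
VO2 = 288.9 mL/min


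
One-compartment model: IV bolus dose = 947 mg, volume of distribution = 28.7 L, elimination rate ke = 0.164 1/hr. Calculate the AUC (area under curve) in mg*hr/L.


C0 = Dose/Vd = 947/28.7 = 32.9965 mg/L
AUC = C0/ke = 32.9965/0.164
AUC = 201.2 mg*hr/L


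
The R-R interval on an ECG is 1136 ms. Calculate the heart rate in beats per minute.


HR = 60 / RR_interval(s)
RR = 1136 ms = 1.136 s
HR = 60 / 1.136 = 52.82 bpm


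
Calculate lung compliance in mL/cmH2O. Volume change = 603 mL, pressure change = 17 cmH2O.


C = dV / dP
C = 603 / 17
C = 35.47 mL/cmH2O


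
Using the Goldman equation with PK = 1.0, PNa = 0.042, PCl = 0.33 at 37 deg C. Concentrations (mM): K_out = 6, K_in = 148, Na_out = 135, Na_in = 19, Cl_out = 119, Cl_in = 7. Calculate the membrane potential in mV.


Vm = (RT/F)*ln((PK*Ko + PNa*Nao + PCl*Cli)/(PK*Ki + PNa*Nai + PCl*Clo))
Numer = 13.98, Denom = 188.068
Vm = -69.46 mV


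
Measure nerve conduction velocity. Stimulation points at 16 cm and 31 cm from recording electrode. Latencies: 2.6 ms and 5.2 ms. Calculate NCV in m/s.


Distance = (31 - 16) / 100 = 0.15 m
dt = (5.2 - 2.6) / 1000 = 0.0026 s
NCV = dist / dt = 57.69 m/s


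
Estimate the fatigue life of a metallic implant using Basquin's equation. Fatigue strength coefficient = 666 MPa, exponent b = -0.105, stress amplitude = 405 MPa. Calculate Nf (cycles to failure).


sigma_a = sigma_f' * (2Nf)^b
2Nf = (sigma_a/sigma_f')^(1/b)
2Nf = (405/666)^(1/-0.105)
2Nf = 114.11054
Nf = 57.06


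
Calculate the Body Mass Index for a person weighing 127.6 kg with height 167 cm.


BMI = weight / height^2
height = 167 cm = 1.67 m
BMI = 127.6 / 1.67^2
BMI = 45.75 kg/m^2


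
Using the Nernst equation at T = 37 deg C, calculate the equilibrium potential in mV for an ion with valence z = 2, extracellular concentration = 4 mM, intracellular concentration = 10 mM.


E = (RT/(zF)) * ln(C_out/C_in)
T = 37 + 273.15 = 310.15 K
E = (8.314 * 310.15 / (2 * 96485)) * ln(4/10)
E = -12.24 mV


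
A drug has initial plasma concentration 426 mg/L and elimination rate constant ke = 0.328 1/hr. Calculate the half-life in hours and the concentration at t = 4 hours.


t_half = ln(2) / ke = 0.693147 / 0.328 = 2.113 hr
C(t) = C0 * exp(-ke*t) = 426 * exp(-0.328*4)
C(4) = 114.7 mg/L


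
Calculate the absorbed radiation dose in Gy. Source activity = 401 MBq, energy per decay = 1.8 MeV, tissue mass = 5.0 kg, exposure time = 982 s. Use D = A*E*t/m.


A = 401 MBq = 4.0100e+08 Bq
E = 1.8 MeV = 2.8836e-13 J
D = A*E*t/m = 4.0100e+08*2.8836e-13*982/5.0
D = 0.02271 Gy


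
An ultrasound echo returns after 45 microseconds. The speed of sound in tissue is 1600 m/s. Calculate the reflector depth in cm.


depth = c * t / 2
t = 45 us = 4.5000e-05 s
depth = 1600 * 4.5000e-05 / 2
depth = 0.036 m = 3.6 cm


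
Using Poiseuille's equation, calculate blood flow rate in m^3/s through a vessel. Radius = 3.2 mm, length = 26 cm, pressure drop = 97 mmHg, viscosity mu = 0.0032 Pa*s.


Q = pi*r^4*dP / (8*mu*L)
r = 0.0032 m, L = 0.26 m
dP = 97 mmHg = 12932.234 Pa
Q = 6.4004e-04 m^3/s


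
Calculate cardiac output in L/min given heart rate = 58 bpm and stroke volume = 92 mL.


CO = HR * SV
CO = 58 * 92 / 1000
CO = 5.336 L/min


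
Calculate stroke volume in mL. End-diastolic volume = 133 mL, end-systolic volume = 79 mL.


SV = EDV - ESV
SV = 133 - 79
SV = 54 mL


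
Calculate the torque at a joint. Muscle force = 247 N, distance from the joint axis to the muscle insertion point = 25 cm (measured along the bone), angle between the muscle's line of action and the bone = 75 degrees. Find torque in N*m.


Torque = F * d * sin(theta)   (moment arm = d*sin(theta))
d = 25 cm = 0.25 m
Torque = 247 * 0.25 * sin(75)
Torque = 59.65 N*m


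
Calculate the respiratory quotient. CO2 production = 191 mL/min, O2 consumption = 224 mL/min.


RQ = VCO2 / VO2
RQ = 191 / 224
RQ = 0.8527


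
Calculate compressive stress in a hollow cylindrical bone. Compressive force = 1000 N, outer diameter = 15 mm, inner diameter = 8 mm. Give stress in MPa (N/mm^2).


A = pi*(r_o^2 - r_i^2)
r_o = 7.5 mm, r_i = 4 mm
A = 126.449 mm^2
sigma = F/A = 1000 / 126.449
sigma = 7.908 MPa


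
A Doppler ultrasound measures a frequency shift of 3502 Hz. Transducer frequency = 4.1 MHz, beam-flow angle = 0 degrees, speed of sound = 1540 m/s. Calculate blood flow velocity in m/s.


v = fd * c / (2 * f0 * cos(theta))
v = 3502 * 1540 / (2 * 4.1000e+06 * cos(0))
v = 0.6577 m/s


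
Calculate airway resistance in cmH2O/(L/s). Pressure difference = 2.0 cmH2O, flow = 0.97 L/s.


R = dP / flow
R = 2.0 / 0.97
R = 2.062 cmH2O/(L/s)


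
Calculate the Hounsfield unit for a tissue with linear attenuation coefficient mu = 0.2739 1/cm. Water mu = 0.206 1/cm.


HU = ((mu_tissue - mu_water) / mu_water) * 1000
HU = ((0.2739 - 0.206) / 0.206) * 1000
HU = 329.6


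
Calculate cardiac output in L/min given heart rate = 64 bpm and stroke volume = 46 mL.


CO = HR * SV
CO = 64 * 46 / 1000
CO = 2.944 L/min


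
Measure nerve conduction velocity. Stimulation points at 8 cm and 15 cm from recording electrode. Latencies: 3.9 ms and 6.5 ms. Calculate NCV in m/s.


Distance = (15 - 8) / 100 = 0.07 m
dt = (6.5 - 3.9) / 1000 = 0.0026 s
NCV = dist / dt = 26.92 m/s


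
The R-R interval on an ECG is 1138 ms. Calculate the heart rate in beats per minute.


HR = 60 / RR_interval(s)
RR = 1138 ms = 1.138 s
HR = 60 / 1.138 = 52.72 bpm


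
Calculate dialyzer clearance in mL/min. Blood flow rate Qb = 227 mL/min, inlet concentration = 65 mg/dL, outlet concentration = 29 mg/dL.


K = Qb * (Cb_in - Cb_out) / Cb_in
K = 227 * (65 - 29) / 65
K = 125.7 mL/min


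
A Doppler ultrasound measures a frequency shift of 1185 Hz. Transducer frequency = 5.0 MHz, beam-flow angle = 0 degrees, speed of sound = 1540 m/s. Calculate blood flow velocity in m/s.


v = fd * c / (2 * f0 * cos(theta))
v = 1185 * 1540 / (2 * 5.0000e+06 * cos(0))
v = 0.1825 m/s


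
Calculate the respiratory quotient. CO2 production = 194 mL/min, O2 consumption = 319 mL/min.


RQ = VCO2 / VO2
RQ = 194 / 319
RQ = 0.6082


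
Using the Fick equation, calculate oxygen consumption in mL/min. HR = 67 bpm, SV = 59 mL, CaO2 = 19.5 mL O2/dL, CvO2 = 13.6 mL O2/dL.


CO = HR*SV = 67*59/1000 = 3.953 L/min
a-v O2 diff = 19.5 - 13.6 = 5.9 mL/dL
VO2 = CO * (CaO2-CvO2) * 10 dL/L
VO2 = 3.953 * 5.9 * 10
VO2 = 233.2 mL/min


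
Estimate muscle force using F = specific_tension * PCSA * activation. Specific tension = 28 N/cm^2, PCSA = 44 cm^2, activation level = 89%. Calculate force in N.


F = sigma * PCSA * activation
F = 28 * 44 * 0.89
F = 1096 N


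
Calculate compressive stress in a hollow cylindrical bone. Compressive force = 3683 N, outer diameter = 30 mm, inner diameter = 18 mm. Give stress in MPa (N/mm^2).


A = pi*(r_o^2 - r_i^2)
r_o = 15 mm, r_i = 9 mm
A = 452.389 mm^2
sigma = F/A = 3683 / 452.389
sigma = 8.141 MPa


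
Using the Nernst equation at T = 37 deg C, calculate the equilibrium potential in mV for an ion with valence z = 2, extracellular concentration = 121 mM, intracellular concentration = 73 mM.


E = (RT/(zF)) * ln(C_out/C_in)
T = 37 + 273.15 = 310.15 K
E = (8.314 * 310.15 / (2 * 96485)) * ln(121/73)
E = 6.753 mV


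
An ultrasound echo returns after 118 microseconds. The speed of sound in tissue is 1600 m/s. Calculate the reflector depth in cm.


depth = c * t / 2
t = 118 us = 1.1800e-04 s
depth = 1600 * 1.1800e-04 / 2
depth = 0.0944 m = 9.44 cm


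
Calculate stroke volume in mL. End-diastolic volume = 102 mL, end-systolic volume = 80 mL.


SV = EDV - ESV
SV = 102 - 80
SV = 22 mL


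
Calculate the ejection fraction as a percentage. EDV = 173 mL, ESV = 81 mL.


SV = EDV - ESV = 173 - 81 = 92 mL
EF = SV/EDV * 100 = 92/173 * 100
EF = 53.18%


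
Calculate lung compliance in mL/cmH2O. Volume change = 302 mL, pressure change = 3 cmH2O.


C = dV / dP
C = 302 / 3
C = 100.7 mL/cmH2O


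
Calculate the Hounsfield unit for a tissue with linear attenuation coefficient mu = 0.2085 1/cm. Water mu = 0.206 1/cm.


HU = ((mu_tissue - mu_water) / mu_water) * 1000
HU = ((0.2085 - 0.206) / 0.206) * 1000
HU = 12.14


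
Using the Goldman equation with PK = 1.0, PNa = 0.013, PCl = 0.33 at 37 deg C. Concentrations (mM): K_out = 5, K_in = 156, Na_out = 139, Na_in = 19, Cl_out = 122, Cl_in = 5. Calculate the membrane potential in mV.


Vm = (RT/F)*ln((PK*Ko + PNa*Nao + PCl*Cli)/(PK*Ki + PNa*Nai + PCl*Clo))
Numer = 8.457, Denom = 196.507
Vm = -84.07 mV


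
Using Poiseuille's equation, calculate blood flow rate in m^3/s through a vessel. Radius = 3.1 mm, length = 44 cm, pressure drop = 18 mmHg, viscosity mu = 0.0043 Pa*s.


Q = pi*r^4*dP / (8*mu*L)
r = 0.0031 m, L = 0.44 m
dP = 18 mmHg = 2399.796 Pa
Q = 4.6000e-05 m^3/s


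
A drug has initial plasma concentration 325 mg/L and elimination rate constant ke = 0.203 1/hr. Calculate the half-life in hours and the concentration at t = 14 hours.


t_half = ln(2) / ke = 0.693147 / 0.203 = 3.415 hr
C(t) = C0 * exp(-ke*t) = 325 * exp(-0.203*14)
C(14) = 18.95 mg/L


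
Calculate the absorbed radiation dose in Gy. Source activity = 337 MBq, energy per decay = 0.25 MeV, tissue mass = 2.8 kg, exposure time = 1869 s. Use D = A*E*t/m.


A = 337 MBq = 3.3700e+08 Bq
E = 0.25 MeV = 4.005e-14 J
D = A*E*t/m = 3.3700e+08*4.005e-14*1869/2.8
D = 0.009009 Gy


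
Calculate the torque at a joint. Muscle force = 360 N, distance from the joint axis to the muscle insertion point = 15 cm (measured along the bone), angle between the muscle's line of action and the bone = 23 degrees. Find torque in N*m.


Torque = F * d * sin(theta)   (moment arm = d*sin(theta))
d = 15 cm = 0.15 m
Torque = 360 * 0.15 * sin(23)
Torque = 21.1 N*m
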